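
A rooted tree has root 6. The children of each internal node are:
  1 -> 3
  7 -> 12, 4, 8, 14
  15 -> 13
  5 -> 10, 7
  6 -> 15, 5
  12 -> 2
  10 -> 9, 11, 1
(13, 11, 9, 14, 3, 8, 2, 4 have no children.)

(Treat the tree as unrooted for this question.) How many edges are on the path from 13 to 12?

Walking from 13: 13 – 15 – 6 – 5 – 7 – 12. Length 5.

5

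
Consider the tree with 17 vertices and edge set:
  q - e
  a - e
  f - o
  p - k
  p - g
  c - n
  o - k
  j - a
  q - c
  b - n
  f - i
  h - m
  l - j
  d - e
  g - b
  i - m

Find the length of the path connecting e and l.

3

Walking from e: e – a – j – l. Length 3.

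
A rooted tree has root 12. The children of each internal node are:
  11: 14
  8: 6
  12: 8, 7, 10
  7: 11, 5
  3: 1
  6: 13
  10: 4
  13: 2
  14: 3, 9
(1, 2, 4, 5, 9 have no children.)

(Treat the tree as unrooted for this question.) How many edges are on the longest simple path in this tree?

9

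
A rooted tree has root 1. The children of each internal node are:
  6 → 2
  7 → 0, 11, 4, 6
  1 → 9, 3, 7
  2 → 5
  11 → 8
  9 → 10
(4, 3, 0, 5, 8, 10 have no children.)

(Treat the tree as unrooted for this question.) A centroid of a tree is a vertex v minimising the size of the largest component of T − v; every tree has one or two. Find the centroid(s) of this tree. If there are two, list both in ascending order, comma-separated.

Removing 7 splits the tree into components of sizes 4, 3, 2, 1, 1; the largest is 4 ≤ ⌊12/2⌋ = 6.
Every other node leaves some component of size > 6, so the centroid is unique.

7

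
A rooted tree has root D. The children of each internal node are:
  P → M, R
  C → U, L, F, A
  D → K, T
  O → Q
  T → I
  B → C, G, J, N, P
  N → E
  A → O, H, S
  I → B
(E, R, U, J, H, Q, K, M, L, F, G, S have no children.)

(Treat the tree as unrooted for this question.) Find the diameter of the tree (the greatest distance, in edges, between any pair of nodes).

BFS from K reaches Q last, at distance 8; BFS from Q confirms no node is farther.
Path: K – D – T – I – B – C – A – O – Q.

8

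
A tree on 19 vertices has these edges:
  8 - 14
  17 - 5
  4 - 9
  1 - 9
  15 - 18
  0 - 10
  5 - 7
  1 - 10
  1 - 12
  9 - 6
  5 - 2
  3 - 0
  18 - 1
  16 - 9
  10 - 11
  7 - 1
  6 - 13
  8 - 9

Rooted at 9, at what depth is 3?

4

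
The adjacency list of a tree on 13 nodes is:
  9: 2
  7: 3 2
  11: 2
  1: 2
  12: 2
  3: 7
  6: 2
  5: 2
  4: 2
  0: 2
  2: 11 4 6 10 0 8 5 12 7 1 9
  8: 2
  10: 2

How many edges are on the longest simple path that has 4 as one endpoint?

3

Distances from 4 peak at 3, attained at 3.
4–2–7–3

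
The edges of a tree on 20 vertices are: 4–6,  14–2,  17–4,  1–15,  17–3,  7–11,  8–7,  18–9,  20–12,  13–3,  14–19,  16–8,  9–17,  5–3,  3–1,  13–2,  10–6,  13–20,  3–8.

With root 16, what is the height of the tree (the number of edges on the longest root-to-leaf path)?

6

A deepest node is 10, reached by 16 → 8 → 3 → 17 → 4 → 6 → 10.
That path has 6 edges, so the height is 6.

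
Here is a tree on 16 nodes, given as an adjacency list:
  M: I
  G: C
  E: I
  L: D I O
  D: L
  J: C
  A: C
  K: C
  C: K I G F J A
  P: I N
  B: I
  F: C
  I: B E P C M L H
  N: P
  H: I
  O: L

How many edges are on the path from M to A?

3

M – I – C – A: 3 edges.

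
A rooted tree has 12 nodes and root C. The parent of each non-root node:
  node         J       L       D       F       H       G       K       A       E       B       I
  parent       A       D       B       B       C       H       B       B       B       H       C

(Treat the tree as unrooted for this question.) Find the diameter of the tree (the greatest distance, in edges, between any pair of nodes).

5

Starting from J, a farthest node is I at distance 5.
One longest path: J–A–B–H–C–I.
So the diameter is 5.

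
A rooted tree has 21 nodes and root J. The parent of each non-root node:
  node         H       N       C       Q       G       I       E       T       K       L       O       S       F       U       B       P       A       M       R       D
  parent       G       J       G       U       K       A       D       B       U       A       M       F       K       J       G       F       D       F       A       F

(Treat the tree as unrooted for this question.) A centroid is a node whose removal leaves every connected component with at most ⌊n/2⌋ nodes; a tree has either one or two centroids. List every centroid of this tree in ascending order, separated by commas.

Delete F: the remaining components have sizes 10, 6, 2, 1, 1. Max 10 ≤ 10, so F is a centroid.
Every other node leaves some component of size > 10, so the centroid is unique.

F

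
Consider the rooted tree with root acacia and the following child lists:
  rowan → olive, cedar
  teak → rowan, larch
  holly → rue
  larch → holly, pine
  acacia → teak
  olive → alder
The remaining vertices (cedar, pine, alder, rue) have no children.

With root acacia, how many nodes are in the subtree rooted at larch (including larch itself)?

4

larch's subtree: {larch, pine, holly, rue}, size 4.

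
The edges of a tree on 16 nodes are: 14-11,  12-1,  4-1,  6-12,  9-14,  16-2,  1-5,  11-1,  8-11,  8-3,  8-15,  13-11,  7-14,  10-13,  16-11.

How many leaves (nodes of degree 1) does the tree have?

9

Exactly 9 nodes have a single neighbour: 2, 3, 4, 5, 6, 7, 9, 10, 15.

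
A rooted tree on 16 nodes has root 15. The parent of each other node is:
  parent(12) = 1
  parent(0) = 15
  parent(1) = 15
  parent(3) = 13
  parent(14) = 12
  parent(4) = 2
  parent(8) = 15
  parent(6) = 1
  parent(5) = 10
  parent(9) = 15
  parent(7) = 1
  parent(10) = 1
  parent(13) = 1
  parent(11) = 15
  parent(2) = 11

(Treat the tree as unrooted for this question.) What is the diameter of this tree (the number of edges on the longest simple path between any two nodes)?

A longest path is 5 – 10 – 1 – 15 – 11 – 2 – 4, with 6 edges.

6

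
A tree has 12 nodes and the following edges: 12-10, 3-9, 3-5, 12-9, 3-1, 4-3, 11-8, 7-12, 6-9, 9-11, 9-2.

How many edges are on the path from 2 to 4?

3

The path is 2 - 9 - 3 - 4, which has 3 edges.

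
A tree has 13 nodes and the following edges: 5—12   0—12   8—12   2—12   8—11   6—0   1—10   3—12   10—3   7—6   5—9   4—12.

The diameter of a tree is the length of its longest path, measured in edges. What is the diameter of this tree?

Starting from 1, a farthest node is 7 at distance 6.
One longest path: 1-10-3-12-0-6-7.
So the diameter is 6.

6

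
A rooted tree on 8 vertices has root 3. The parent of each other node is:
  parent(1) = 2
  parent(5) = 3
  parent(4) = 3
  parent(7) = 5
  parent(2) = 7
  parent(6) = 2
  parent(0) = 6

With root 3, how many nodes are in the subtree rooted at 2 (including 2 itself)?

2's subtree: {2, 6, 1, 0}, size 4.

4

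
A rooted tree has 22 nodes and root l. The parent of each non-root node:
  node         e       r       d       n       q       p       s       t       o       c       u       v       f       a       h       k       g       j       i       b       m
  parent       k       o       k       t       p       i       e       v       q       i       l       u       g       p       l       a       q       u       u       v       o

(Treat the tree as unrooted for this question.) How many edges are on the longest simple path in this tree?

9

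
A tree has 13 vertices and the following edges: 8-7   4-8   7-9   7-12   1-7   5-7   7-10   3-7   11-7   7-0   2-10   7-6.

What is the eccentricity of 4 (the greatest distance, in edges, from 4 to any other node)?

4

Distances from 4 peak at 4, attained at 2.
4–8–7–10–2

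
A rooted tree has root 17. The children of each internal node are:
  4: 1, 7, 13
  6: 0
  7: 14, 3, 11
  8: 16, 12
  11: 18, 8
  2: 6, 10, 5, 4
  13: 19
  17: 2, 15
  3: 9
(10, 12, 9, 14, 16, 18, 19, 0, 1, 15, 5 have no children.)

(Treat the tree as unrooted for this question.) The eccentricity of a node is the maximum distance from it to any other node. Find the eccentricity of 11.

5

The node farthest from 11 is 0 (15 also at distance 5), via 11-7-4-2-6-0 — 5 edges.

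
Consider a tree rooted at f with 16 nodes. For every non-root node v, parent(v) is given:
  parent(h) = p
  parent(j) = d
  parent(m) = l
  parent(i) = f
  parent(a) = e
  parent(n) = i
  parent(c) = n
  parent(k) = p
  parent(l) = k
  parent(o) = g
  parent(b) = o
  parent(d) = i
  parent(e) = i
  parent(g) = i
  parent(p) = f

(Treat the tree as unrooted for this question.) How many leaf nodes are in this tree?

Degree-1 nodes: a, b, c, h, j, m — 6 of them.

6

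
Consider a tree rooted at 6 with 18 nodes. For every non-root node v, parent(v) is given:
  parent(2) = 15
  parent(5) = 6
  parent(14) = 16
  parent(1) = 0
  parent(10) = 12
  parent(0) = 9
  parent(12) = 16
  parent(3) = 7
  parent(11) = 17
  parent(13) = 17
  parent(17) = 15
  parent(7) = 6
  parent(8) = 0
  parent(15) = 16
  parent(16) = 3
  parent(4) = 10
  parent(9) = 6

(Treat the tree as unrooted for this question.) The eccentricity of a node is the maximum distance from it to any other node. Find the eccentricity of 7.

The node farthest from 7 is 13 (4, 11 also at distance 5), via 7 – 3 – 16 – 15 – 17 – 13 — 5 edges.

5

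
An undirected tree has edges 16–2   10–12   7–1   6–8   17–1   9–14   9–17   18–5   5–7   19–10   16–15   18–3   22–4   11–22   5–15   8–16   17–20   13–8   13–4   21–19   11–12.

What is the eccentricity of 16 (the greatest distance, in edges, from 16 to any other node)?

9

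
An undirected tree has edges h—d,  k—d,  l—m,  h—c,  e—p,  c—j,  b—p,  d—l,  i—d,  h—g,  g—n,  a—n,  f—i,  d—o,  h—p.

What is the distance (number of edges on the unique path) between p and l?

3

Walking from p: p–h–d–l. Length 3.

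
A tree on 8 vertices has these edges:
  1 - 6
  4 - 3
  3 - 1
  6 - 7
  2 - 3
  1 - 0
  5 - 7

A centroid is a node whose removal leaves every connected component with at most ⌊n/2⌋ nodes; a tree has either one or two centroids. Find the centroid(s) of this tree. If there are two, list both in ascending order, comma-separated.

1

Delete 1: the remaining components have sizes 3, 3, 1. Max 3 ≤ 4, so 1 is a centroid.
Every other node leaves some component of size > 4, so the centroid is unique.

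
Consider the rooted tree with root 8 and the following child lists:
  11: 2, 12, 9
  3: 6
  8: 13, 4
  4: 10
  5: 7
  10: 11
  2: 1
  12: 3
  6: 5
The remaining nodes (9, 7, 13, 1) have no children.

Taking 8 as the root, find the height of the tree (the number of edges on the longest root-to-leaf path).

7 sits deepest: 8 → 4 → 10 → 11 → 12 → 3 → 6 → 5 → 7 — 8 edges from the root.

8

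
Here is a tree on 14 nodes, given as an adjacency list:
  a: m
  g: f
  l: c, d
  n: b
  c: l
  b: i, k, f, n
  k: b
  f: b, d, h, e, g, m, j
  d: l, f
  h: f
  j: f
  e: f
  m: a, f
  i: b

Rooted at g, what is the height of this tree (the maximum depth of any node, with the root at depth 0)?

c sits deepest: g-f-d-l-c — 4 edges from the root.

4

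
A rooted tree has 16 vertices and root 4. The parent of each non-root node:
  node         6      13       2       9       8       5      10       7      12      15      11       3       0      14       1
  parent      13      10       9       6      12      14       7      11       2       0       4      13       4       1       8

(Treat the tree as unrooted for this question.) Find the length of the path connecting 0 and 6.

6

Walking from 0: 0 - 4 - 11 - 7 - 10 - 13 - 6. Length 6.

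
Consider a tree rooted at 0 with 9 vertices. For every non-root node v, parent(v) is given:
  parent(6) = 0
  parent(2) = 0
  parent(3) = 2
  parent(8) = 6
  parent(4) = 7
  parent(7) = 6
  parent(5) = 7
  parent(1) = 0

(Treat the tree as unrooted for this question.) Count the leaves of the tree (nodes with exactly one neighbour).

5

Degree-1 nodes: 1, 3, 4, 5, 8 — 5 of them.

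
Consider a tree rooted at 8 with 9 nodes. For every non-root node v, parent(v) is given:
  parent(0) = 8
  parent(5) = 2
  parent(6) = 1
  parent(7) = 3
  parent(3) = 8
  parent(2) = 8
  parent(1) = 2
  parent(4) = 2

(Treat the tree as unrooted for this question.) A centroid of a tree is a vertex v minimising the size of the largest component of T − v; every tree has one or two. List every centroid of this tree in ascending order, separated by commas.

Delete 2: the remaining components have sizes 4, 2, 1, 1. Max 4 ≤ 4, so 2 is a centroid.
Every other node leaves some component of size > 4, so the centroid is unique.

2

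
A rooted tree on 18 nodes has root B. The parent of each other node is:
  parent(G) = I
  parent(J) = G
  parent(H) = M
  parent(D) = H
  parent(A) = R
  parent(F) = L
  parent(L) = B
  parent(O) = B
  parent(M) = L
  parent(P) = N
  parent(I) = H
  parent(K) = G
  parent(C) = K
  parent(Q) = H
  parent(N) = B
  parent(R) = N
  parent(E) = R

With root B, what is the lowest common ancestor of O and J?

Path O→root: O B; path J→root: J G I H M L B.
First common node: B.

B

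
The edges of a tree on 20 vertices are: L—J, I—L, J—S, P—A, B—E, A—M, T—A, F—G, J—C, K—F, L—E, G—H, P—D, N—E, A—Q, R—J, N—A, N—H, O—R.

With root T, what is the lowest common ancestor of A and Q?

Path A→root: A T; path Q→root: Q A T.
First common node: A.

A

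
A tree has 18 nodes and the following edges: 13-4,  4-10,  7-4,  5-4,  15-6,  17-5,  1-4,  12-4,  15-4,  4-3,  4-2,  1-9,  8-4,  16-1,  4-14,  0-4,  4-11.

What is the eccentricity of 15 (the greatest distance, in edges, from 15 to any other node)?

3

A farthest node from 15 is 17 (16, 9 also at distance 3).
The path 15-4-5-17 has 3 edges.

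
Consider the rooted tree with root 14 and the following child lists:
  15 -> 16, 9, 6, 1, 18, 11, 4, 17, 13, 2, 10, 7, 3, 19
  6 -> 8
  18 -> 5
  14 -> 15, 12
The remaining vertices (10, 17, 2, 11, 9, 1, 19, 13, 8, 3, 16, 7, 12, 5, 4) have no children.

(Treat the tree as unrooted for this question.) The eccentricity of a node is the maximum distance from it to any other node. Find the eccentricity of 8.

4

A farthest node from 8 is 12 (5 also at distance 4).
The path 8–6–15–14–12 has 4 edges.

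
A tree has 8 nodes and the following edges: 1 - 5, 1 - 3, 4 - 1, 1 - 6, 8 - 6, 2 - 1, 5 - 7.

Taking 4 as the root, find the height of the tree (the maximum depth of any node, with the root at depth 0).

3

8 sits deepest: 4-1-6-8 — 3 edges from the root.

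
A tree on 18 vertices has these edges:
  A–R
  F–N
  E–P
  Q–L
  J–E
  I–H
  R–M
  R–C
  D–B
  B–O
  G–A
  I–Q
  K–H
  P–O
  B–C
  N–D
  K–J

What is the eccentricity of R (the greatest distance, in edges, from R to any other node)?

A farthest node from R is L.
The path R–C–B–O–P–E–J–K–H–I–Q–L has 11 edges.

11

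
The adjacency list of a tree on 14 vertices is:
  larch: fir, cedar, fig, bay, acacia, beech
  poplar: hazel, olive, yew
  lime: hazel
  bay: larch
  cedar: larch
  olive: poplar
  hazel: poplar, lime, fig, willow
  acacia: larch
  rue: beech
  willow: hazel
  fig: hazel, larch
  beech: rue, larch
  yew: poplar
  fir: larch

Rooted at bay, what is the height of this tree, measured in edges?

A deepest node is olive, reached by bay – larch – fig – hazel – poplar – olive.
That path has 5 edges, so the height is 5.

5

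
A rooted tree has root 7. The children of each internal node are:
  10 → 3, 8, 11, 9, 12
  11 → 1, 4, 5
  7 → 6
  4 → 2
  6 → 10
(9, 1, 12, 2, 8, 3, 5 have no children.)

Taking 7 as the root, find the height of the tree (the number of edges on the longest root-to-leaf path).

5

A deepest node is 2, reached by 7 – 6 – 10 – 11 – 4 – 2.
That path has 5 edges, so the height is 5.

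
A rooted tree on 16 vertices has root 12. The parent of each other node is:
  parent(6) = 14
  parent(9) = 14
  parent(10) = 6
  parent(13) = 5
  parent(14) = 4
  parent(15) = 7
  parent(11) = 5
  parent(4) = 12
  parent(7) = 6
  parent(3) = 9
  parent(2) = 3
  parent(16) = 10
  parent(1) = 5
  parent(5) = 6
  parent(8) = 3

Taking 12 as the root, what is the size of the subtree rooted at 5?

4

5's subtree: {5, 11, 1, 13}, size 4.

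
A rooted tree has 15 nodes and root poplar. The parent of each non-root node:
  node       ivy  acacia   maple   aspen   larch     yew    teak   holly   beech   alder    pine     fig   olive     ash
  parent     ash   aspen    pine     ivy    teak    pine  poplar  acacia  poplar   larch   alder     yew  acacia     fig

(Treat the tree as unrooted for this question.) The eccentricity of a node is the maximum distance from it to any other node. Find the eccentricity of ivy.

9

A farthest node from ivy is beech.
The path ivy – ash – fig – yew – pine – alder – larch – teak – poplar – beech has 9 edges.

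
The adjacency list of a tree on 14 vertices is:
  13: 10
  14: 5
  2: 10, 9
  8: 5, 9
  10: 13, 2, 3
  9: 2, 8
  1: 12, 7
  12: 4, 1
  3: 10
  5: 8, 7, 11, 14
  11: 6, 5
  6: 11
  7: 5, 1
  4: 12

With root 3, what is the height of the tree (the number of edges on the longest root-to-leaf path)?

9

The longest root-to-leaf path is 3-10-2-9-8-5-7-1-12-4 (9 edges).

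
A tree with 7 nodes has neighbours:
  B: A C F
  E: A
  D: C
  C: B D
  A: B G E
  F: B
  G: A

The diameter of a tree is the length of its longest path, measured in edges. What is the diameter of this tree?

4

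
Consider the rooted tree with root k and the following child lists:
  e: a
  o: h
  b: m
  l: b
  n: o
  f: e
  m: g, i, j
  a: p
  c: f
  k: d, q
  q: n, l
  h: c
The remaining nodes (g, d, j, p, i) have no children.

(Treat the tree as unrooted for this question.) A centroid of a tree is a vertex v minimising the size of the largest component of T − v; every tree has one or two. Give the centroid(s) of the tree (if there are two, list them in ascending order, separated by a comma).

q

Delete q: the remaining components have sizes 8, 6, 2. Max 8 ≤ 8, so q is a centroid.
Every other node leaves some component of size > 8, so the centroid is unique.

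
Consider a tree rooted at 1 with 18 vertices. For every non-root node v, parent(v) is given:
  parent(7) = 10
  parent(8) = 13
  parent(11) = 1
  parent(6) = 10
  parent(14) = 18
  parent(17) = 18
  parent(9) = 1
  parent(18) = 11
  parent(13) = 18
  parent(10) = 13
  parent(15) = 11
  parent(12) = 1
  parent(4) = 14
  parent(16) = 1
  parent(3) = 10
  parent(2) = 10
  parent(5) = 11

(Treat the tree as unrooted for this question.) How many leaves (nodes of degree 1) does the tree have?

12

Degree-1 nodes: 2, 3, 4, 5, 6, 7, 8, 9, 12, 15, 16, 17 — 12 of them.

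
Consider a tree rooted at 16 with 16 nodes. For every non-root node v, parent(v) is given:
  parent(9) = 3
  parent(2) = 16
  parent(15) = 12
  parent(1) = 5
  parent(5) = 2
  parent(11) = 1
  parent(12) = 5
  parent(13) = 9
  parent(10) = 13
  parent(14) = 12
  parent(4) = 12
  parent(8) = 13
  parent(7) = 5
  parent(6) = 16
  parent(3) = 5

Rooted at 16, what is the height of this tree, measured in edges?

6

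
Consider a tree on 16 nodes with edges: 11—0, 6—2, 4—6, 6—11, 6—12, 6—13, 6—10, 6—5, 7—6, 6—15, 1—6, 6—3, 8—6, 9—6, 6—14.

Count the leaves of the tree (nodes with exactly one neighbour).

Exactly 14 nodes have a single neighbour: 0, 1, 2, 3, 4, 5, 7, 8, 9, 10, 12, 13, 14, 15.

14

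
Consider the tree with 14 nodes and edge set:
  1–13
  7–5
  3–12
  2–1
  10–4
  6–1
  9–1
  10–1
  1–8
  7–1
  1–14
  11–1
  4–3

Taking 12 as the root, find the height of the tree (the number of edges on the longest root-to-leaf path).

6

5 sits deepest: 12-3-4-10-1-7-5 — 6 edges from the root.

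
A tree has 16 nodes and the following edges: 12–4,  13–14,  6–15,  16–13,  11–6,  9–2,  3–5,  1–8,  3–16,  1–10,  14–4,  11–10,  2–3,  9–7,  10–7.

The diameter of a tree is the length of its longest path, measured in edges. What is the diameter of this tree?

A longest path is 12-4-14-13-16-3-2-9-7-10-11-6-15, with 12 edges.

12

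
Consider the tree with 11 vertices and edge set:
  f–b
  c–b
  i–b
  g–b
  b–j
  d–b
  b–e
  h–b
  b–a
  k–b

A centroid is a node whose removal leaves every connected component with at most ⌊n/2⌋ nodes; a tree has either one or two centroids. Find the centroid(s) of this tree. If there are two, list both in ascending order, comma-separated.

b

Removing b splits the tree into components of sizes 1, 1, 1, 1, 1, 1, 1, 1, 1, 1; the largest is 1 ≤ ⌊11/2⌋ = 5.
Every other node leaves some component of size > 5, so the centroid is unique.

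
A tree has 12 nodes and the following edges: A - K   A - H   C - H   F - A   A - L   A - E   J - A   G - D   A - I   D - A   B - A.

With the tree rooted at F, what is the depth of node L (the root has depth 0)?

2

F–A–L — 2 edges.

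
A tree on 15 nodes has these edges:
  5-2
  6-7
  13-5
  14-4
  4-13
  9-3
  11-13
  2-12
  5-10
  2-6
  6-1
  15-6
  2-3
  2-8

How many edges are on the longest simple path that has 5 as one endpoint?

A farthest node from 5 is 9 (1, 15, 7, 14 also at distance 3).
The path 5 – 2 – 3 – 9 has 3 edges.

3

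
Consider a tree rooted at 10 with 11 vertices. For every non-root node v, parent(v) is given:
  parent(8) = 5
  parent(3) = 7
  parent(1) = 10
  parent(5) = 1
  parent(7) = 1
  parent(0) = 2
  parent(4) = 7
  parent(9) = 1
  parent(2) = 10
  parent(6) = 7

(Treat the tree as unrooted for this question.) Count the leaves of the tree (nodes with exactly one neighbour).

6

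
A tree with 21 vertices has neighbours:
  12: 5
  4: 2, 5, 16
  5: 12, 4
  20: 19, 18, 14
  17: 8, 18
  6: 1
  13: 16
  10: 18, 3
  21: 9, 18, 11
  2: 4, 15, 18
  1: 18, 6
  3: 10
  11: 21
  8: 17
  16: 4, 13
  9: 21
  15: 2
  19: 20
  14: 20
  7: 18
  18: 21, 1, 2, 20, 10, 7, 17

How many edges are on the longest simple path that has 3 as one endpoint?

6

A farthest node from 3 is 12 (13 also at distance 6).
The path 3-10-18-2-4-5-12 has 6 edges.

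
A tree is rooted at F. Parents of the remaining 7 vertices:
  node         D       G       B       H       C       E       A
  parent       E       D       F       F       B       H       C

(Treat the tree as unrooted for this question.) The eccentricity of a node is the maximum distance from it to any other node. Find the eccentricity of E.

5

The node farthest from E is A, via E–H–F–B–C–A — 5 edges.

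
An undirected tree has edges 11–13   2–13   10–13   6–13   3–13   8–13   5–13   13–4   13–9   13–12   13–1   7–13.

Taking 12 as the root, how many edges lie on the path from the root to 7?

Climbing from 7 to the root: 7 → 13 → 12. That's 2 steps.

2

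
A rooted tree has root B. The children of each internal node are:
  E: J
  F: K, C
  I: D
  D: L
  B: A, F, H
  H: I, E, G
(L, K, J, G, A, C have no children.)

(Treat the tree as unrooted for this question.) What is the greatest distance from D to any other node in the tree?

5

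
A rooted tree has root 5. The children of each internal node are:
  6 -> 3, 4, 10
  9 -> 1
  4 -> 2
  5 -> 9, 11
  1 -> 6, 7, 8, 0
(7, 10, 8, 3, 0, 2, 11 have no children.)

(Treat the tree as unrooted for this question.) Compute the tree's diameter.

6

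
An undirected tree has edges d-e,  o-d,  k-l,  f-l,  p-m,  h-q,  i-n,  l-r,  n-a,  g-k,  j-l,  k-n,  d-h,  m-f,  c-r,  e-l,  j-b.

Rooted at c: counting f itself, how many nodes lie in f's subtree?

f's subtree: {f, m, p}, size 3.

3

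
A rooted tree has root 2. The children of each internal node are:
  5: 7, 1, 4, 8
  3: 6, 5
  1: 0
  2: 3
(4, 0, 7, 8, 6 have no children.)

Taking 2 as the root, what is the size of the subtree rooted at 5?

The subtree rooted at 5 contains: 5, 1, 7, 4, 8, 0 — 6 nodes.

6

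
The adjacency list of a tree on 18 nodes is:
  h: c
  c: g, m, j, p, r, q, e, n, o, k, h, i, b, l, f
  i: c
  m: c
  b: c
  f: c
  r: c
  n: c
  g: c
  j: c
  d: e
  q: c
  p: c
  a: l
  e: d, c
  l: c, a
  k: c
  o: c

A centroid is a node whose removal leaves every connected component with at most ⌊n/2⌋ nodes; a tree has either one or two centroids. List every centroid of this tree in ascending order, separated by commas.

c

Delete c: the remaining components have sizes 2, 2, 1, 1, 1, 1, 1, 1, 1, 1, 1, 1, 1, 1, 1. Max 2 ≤ 9, so c is a centroid.
Every other node leaves some component of size > 9, so the centroid is unique.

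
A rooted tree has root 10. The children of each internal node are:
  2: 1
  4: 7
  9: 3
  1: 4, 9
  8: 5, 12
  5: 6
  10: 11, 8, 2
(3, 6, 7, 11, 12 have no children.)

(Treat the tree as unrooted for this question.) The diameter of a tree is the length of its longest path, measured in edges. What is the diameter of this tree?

7

BFS from 7 reaches 6 last, at distance 7; BFS from 6 confirms no node is farther.
Path: 7 - 4 - 1 - 2 - 10 - 8 - 5 - 6.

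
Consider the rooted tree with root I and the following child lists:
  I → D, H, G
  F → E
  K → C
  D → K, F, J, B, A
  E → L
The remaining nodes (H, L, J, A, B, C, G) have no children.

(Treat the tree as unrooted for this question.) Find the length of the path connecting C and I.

3

Walking from C: C – K – D – I. Length 3.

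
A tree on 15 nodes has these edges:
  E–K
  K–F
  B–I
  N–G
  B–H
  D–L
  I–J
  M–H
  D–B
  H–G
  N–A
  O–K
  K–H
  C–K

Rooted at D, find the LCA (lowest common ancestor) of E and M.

E's ancestor chain is E, K, H, B, D and M's is M, H, B, D; they first meet at H.

H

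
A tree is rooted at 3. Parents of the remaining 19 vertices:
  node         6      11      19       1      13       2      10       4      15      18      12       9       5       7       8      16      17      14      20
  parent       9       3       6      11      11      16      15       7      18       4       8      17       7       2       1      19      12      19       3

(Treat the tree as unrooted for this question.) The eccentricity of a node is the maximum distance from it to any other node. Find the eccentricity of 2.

The node farthest from 2 is 20, via 2-16-19-6-9-17-12-8-1-11-3-20 — 11 edges.

11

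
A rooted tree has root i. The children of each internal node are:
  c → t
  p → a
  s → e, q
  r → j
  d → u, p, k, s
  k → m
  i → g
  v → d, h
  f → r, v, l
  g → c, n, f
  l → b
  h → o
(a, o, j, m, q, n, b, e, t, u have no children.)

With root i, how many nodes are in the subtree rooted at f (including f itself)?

The subtree rooted at f contains: f, r, v, l, j, d, h, b, p, s, u, k, o, a, e, q, m — 17 nodes.

17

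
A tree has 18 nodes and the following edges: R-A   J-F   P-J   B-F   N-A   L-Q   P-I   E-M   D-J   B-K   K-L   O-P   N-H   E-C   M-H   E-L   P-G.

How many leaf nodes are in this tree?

7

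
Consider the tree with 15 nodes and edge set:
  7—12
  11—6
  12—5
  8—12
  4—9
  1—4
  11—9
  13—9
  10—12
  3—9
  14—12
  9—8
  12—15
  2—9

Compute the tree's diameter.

5

BFS from 6 reaches 10 last, at distance 5; BFS from 10 confirms no node is farther.
Path: 6–11–9–8–12–10.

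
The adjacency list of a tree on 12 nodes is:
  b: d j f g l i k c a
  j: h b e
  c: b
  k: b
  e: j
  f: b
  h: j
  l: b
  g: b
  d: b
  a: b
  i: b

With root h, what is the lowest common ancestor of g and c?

g's ancestor chain is g, b, j, h and c's is c, b, j, h; they first meet at b.

b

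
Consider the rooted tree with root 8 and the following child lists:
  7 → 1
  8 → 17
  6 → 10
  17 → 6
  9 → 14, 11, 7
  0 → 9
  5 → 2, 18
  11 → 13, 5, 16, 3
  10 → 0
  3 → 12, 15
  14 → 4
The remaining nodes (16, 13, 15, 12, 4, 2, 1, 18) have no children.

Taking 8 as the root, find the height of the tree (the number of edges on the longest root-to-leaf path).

8

The longest root-to-leaf path is 8–17–6–10–0–9–11–3–15 (8 edges).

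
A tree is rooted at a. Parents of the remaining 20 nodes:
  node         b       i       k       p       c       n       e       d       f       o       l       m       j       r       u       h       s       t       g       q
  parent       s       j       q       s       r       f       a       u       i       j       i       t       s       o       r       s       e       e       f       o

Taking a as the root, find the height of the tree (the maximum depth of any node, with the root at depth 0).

The longest root-to-leaf path is a – e – s – j – o – r – u – d (7 edges).

7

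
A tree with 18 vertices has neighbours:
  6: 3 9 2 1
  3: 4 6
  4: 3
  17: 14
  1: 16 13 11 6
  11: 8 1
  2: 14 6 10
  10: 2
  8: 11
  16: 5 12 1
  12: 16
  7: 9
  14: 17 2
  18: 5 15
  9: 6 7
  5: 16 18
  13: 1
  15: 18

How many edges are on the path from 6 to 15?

The path is 6 – 1 – 16 – 5 – 18 – 15, which has 5 edges.

5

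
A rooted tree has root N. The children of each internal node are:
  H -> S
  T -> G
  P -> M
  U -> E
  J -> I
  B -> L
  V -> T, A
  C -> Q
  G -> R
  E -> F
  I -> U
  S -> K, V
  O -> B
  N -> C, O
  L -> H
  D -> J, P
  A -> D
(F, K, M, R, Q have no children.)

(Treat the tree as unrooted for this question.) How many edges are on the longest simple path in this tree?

15

BFS from Q reaches F last, at distance 15; BFS from F confirms no node is farther.
Path: Q-C-N-O-B-L-H-S-V-A-D-J-I-U-E-F.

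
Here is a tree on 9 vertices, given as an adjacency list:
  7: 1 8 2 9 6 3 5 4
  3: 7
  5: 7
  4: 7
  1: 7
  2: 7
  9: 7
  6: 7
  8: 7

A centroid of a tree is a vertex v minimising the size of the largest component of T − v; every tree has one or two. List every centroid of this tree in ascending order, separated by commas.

7

Delete 7: the remaining components have sizes 1, 1, 1, 1, 1, 1, 1, 1. Max 1 ≤ 4, so 7 is a centroid.
No neighbour of 7 does as well, so 7 is the unique centroid.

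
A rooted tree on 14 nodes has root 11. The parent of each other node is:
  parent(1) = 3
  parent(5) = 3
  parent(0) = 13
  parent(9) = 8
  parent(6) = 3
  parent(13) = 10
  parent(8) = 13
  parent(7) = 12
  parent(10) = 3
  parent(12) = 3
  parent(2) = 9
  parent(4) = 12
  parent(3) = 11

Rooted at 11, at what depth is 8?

11–3–10–13–8 — 4 edges.

4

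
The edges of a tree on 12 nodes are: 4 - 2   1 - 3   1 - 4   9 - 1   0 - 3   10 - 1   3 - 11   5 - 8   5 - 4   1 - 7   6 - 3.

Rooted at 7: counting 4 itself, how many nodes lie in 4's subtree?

4

4's subtree: {4, 5, 2, 8}, size 4.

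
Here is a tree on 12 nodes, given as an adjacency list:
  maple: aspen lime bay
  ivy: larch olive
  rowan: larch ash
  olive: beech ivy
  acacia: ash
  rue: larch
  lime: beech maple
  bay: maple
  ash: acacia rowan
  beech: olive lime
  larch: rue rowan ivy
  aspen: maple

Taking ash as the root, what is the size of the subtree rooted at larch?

Descendants of larch (including itself): larch, ivy, rue, olive, beech, lime, maple, bay, aspen. That's 9.

9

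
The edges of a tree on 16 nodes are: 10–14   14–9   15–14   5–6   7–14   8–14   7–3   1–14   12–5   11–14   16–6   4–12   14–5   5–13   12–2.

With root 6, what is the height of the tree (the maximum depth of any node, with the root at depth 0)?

The longest root-to-leaf path is 6–5–14–7–3 (4 edges).

4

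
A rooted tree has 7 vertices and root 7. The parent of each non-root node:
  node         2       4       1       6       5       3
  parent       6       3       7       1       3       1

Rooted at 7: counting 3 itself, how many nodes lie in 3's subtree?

3

3's subtree: {3, 4, 5}, size 3.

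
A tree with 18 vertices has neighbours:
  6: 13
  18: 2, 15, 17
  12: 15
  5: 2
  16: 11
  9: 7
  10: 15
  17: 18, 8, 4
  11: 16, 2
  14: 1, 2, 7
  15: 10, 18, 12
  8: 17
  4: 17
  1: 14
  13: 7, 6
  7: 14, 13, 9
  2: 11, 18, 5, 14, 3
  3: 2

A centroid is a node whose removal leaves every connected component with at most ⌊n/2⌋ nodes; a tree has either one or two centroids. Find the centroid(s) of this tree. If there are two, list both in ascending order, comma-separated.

2

If 2 is removed the pieces have sizes 7, 6, 2, 1, 1, all ≤ ⌊18/2⌋ = 9.
No neighbour of 2 does as well, so 2 is the unique centroid.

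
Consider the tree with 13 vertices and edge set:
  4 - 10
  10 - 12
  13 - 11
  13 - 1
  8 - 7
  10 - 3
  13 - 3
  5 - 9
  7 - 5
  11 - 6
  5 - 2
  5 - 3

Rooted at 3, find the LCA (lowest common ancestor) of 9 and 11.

3

Ancestors of 9 (toward the root): 9, 5, 3.
Ancestors of 11: 11, 13, 3.
The deepest node appearing in both lists is 3.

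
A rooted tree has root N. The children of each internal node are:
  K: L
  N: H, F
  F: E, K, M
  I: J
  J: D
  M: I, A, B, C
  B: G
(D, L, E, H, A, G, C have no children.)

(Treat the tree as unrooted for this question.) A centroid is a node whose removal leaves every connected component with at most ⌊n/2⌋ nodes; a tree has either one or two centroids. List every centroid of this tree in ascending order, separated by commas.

M

If M is removed the pieces have sizes 6, 3, 2, 1, 1, all ≤ ⌊14/2⌋ = 7.
No neighbour of M does as well, so M is the unique centroid.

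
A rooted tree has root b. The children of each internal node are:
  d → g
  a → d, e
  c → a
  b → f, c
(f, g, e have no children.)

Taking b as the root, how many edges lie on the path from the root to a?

2

Climbing from a to the root: a–c–b. That's 2 steps.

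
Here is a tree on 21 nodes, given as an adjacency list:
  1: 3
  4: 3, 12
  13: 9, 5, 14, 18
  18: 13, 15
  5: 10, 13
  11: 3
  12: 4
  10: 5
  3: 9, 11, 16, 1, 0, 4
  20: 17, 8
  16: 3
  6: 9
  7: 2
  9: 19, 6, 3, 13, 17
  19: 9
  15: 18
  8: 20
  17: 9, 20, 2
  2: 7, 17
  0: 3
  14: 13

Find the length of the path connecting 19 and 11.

3

Walking from 19: 19–9–3–11. Length 3.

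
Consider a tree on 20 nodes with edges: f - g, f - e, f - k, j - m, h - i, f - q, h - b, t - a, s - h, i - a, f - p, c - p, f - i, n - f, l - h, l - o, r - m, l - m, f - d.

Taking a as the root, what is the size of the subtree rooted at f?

9

Descendants of f (including itself): f, p, d, q, e, g, n, k, c. That's 9.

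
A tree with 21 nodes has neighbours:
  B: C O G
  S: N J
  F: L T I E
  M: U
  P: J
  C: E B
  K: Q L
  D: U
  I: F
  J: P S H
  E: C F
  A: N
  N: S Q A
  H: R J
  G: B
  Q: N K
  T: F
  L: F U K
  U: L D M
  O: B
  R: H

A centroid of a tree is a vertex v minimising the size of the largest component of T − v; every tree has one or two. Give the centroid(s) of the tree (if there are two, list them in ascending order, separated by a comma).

L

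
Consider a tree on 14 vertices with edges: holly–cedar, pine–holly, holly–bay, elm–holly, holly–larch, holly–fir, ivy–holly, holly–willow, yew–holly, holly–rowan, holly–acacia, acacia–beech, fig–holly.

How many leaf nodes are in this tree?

Exactly 12 nodes have a single neighbour: bay, beech, cedar, elm, fig, fir, ivy, larch, pine, rowan, willow, yew.

12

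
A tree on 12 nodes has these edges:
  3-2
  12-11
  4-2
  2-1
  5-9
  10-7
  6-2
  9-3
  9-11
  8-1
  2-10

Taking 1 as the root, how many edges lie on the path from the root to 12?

5

Path from 1 to 12: 1–2–3–9–11–12, which has 5 edges.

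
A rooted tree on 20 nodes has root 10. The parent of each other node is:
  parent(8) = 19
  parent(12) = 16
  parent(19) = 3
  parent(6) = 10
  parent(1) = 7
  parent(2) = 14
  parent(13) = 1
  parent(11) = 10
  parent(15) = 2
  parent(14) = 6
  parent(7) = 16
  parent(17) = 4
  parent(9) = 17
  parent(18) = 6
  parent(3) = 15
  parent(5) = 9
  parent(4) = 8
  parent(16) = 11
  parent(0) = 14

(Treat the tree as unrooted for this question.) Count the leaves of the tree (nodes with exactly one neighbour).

Degree-1 nodes: 0, 5, 12, 13, 18 — 5 of them.

5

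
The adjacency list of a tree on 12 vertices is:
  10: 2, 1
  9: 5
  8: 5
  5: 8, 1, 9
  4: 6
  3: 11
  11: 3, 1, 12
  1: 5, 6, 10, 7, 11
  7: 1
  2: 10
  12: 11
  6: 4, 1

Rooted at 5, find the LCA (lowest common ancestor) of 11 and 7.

1

11's ancestor chain is 11, 1, 5 and 7's is 7, 1, 5; they first meet at 1.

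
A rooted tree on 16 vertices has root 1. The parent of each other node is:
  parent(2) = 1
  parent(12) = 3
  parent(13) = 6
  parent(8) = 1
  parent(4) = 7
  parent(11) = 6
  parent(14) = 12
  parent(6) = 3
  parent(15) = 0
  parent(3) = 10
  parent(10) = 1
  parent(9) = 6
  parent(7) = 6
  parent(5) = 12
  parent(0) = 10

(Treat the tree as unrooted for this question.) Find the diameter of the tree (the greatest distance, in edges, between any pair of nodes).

Starting from 4, a farthest node is 2 at distance 6.
One longest path: 4-7-6-3-10-1-2.
So the diameter is 6.

6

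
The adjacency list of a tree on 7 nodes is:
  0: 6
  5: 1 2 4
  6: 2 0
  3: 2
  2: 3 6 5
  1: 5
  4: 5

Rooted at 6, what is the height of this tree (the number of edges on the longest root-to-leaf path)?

The longest root-to-leaf path is 6 – 2 – 5 – 1 (3 edges).

3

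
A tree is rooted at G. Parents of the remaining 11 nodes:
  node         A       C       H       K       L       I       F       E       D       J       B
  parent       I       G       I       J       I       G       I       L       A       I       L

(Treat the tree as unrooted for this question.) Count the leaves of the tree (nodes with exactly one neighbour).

Degree-1 nodes: B, C, D, E, F, H, K — 7 of them.

7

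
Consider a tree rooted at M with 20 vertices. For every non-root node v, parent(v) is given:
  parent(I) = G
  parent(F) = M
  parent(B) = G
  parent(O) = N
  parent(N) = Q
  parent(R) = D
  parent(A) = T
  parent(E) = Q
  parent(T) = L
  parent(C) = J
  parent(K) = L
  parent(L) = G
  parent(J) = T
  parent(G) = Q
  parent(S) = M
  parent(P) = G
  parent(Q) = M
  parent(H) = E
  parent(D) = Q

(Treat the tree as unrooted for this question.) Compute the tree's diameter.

7

BFS from R reaches C last, at distance 7; BFS from C confirms no node is farther.
Path: R - D - Q - G - L - T - J - C.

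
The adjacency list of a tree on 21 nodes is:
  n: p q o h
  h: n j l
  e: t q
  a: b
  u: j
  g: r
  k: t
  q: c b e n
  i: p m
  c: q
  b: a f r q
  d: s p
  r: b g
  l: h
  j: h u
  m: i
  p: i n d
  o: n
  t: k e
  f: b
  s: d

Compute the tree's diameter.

7

Starting from g, a farthest node is s at distance 7.
One longest path: g–r–b–q–n–p–d–s.
So the diameter is 7.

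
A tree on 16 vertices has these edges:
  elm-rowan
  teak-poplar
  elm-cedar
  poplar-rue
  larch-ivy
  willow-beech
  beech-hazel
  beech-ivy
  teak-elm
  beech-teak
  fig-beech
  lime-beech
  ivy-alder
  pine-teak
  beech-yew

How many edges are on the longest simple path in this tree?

5

Starting from larch, a farthest node is rowan at distance 5.
One longest path: larch–ivy–beech–teak–elm–rowan.
So the diameter is 5.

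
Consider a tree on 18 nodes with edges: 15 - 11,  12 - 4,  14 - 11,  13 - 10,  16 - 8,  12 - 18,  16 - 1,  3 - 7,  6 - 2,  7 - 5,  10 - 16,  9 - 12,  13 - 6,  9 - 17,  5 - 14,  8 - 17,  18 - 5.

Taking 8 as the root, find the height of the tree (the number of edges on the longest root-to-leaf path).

A deepest node is 15, reached by 8 – 17 – 9 – 12 – 18 – 5 – 14 – 11 – 15.
That path has 8 edges, so the height is 8.

8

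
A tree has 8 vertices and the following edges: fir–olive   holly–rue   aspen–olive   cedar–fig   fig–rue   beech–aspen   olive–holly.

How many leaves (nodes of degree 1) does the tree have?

3

Degree-1 nodes: beech, cedar, fir — 3 of them.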